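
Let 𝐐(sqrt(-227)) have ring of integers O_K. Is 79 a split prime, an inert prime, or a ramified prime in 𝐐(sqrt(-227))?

79 splits in O_K

d = -227 ≡ 1 (mod 4), so O_K = ℤ[(1+√-227)/2] and disc(K) = d = -227.
Since gcd(79, -227) = 1 the prime 79 does not ramify.
Legendre symbol by Euler's criterion: (-227/79) ≡ (-227)^39 ≡ 1 (mod 79), i.e. (-227/79) = 1.
Legendre symbol 1 ⇒ 79 is split.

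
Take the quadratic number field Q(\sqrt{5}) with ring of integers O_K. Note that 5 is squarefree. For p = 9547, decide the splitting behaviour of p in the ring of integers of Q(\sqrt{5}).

5 mod 4 = 1, hence disc K = 5 and O_K = ℤ[(1+√5)/2].
disc(K) = 5 is not divisible by 9547; 9547 is unramified.
Euler's criterion: 5^4773 mod 9547 = 9546. Thus (5|9547) = -1.
Legendre symbol -1 ⇒ 9547 is inert.

9547 remains inert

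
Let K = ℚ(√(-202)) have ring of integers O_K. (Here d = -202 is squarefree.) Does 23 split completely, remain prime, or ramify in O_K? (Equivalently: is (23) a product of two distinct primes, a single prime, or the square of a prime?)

Since -202 ≢ 1 mod 4, the ring of integers is ℤ[√-202] with discriminant 4·(-202) = -808.
disc(K) = -808 is not divisible by 23; 23 is unramified.
Compute (-202/23) via Euler: 5^((23-1)/2) mod 23 = 22, so (-202/23) = -1.
d is a non-residue mod p, hence 23 remains inert in O_K.

inert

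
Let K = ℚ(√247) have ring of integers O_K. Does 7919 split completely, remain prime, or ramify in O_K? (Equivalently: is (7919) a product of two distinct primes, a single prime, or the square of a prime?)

inert

Since 247 ≢ 1 mod 4, the ring of integers is ℤ[√247] with discriminant 4·247 = 988.
Since gcd(7919, 988) = 1 the prime 7919 does not ramify.
(247/7919) = 247^3959 mod 7919 = 7918, giving Legendre symbol -1.
Legendre symbol -1 ⇒ 7919 is inert.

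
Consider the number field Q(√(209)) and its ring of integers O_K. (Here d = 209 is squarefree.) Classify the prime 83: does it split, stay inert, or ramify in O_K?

209 mod 4 = 1, hence disc K = 209 and O_K = ℤ[(1+√209)/2].
disc(K) = 209 is not divisible by 83; 83 is unramified.
Compute (209/83) via Euler: 43^((83-1)/2) mod 83 = 82, so (209/83) = -1.
(209/83) = -1, so 83 is inert.

83 remains inert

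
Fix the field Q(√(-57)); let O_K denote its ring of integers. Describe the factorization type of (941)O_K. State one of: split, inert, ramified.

splits completely

-57 mod 4 = 3, hence disc K = 4·(-57) = -228 and O_K = ℤ[√-57].
disc(K) = -228 is not divisible by 941; 941 is unramified.
Compute (-57/941) via Euler: 884^((941-1)/2) mod 941 = 1, so (-57/941) = 1.
Legendre symbol 1 ⇒ 941 is split.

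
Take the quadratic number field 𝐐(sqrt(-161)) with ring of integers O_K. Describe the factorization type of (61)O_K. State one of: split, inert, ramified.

split

d = -161 ≡ 3 (mod 4), so O_K = ℤ[√-161] and disc(K) = 4d = -644.
Since gcd(61, -644) = 1 the prime 61 does not ramify.
Legendre symbol by Euler's criterion: (-161/61) ≡ (-161)^30 ≡ 1 (mod 61), i.e. (-161/61) = 1.
Legendre symbol 1 ⇒ 61 is split.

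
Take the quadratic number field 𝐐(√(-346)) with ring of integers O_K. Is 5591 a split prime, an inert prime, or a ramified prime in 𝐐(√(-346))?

-346 mod 4 = 2, hence disc K = 4·(-346) = -1384 and O_K = ℤ[√-346].
disc(K) = -1384 is not divisible by 5591; 5591 is unramified.
Euler's criterion: (-346)^2795 mod 5591 = 5590. Thus (-346|5591) = -1.
(-346/5591) = -1, so 5591 is inert.

p is inert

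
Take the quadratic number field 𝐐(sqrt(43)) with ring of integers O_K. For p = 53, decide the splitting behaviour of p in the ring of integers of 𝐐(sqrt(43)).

d = 43 ≡ 3 (mod 4), so O_K = ℤ[√43] and disc(K) = 4d = 172.
Since gcd(53, 172) = 1 the prime 53 does not ramify.
Legendre symbol by Euler's criterion: (43/53) ≡ 43^26 ≡ 1 (mod 53), i.e. (43/53) = 1.
d is a quadratic residue mod p, hence 53 splits in O_K.

splits completely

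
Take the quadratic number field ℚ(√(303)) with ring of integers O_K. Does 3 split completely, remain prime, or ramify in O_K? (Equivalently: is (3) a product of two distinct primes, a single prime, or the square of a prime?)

d = 303 ≡ 3 (mod 4), so O_K = ℤ[√303] and disc(K) = 4d = 1212.
3 divides disc(K) = 1212, so 3 ramifies.

ramified — (3) = 𝔭²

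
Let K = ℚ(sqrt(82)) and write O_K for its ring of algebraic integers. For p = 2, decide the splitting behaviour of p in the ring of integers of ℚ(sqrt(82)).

2 is ramified

Since 82 ≢ 1 mod 4, the ring of integers is ℤ[√82] with discriminant 4·82 = 328.
Ramification test: 2 | 328. The prime 2 ramifies in K.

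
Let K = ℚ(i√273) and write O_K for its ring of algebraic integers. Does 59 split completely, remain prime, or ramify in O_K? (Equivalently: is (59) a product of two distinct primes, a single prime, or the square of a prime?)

p splits

d = -273 ≡ 3 (mod 4), so O_K = ℤ[√-273] and disc(K) = 4d = -1092.
disc(K) = -1092 is not divisible by 59; 59 is unramified.
Euler's criterion: (-273)^29 mod 59 = 1. Thus (-273|59) = 1.
(-273/59) = 1, so 59 splits.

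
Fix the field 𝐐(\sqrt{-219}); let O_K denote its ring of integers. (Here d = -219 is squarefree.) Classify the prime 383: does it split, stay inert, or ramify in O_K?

-219 mod 4 = 1, hence disc K = -219 and O_K = ℤ[(1+√-219)/2].
Since gcd(383, -219) = 1 the prime 383 does not ramify.
Legendre symbol by Euler's criterion: (-219/383) ≡ (-219)^191 ≡ 382 (mod 383), i.e. (-219/383) = -1.
Legendre symbol -1 ⇒ 383 is inert.

p is inert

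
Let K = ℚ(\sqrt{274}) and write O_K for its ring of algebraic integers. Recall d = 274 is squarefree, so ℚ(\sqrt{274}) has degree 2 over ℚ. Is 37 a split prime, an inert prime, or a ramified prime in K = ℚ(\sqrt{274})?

37 remains inert

Since 274 ≢ 1 mod 4, the ring of integers is ℤ[√274] with discriminant 4·274 = 1096.
Since gcd(37, 1096) = 1 the prime 37 does not ramify.
Legendre symbol by Euler's criterion: (274/37) ≡ 274^18 ≡ 36 (mod 37), i.e. (274/37) = -1.
d is a non-residue mod p, hence 37 remains inert in O_K.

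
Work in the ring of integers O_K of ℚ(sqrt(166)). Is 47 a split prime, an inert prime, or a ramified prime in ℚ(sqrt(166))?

47 splits in O_K

Since 166 ≢ 1 mod 4, the ring of integers is ℤ[√166] with discriminant 4·166 = 664.
47 ∤ 664, so 47 is unramified.
(166/47) = 25^23 mod 47 = 1, giving Legendre symbol 1.
(166/47) = 1, so 47 splits.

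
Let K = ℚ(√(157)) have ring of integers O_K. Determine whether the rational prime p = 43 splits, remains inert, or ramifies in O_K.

inert

Since 157 ≡ 1 mod 4, the ring of integers is ℤ[(1+√157)/2] with discriminant 157.
Since gcd(43, 157) = 1 the prime 43 does not ramify.
Compute (157/43) via Euler: 28^((43-1)/2) mod 43 = 42, so (157/43) = -1.
Legendre symbol -1 ⇒ 43 is inert.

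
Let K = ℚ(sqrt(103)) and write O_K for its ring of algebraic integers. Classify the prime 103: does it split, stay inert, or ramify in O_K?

ramified

d = 103 ≡ 3 (mod 4), so O_K = ℤ[√103] and disc(K) = 4d = 412.
disc(K) = 412 = 103·4, so p = 103 is ramified.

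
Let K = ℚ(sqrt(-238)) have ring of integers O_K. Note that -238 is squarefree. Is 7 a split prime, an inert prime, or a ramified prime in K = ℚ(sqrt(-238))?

p ramifies

d = -238 ≡ 2 (mod 4), so O_K = ℤ[√-238] and disc(K) = 4d = -952.
disc(K) = -952 = 7·(-136), so p = 7 is ramified.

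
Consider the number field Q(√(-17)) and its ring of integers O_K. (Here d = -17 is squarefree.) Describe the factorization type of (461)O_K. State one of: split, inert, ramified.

split — (461) = 𝔭₁𝔭₂ with 𝔭₁ ≠ 𝔭₂

d = -17 ≡ 3 (mod 4), so O_K = ℤ[√-17] and disc(K) = 4d = -68.
Since gcd(461, -68) = 1 the prime 461 does not ramify.
Legendre symbol by Euler's criterion: (-17/461) ≡ (-17)^230 ≡ 1 (mod 461), i.e. (-17/461) = 1.
(-17/461) = 1, so 461 splits.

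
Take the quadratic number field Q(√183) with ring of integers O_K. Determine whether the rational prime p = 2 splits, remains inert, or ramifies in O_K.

Since 183 ≢ 1 mod 4, the ring of integers is ℤ[√183] with discriminant 4·183 = 732.
2 divides disc(K) = 732, so 2 ramifies.

2 is ramified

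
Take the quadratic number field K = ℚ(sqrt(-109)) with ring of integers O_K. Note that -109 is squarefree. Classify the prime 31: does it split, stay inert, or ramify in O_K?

-109 mod 4 = 3, hence disc K = 4·(-109) = -436 and O_K = ℤ[√-109].
disc(K) = -436 is not divisible by 31; 31 is unramified.
Legendre symbol by Euler's criterion: (-109/31) ≡ (-109)^15 ≡ 30 (mod 31), i.e. (-109/31) = -1.
d is a non-residue mod p, hence 31 remains inert in O_K.

remains prime (inert)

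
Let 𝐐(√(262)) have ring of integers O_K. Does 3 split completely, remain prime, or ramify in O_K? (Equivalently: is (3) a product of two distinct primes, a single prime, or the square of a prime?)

split — (3) = 𝔭₁𝔭₂ with 𝔭₁ ≠ 𝔭₂

262 mod 4 = 2, hence disc K = 4·262 = 1048 and O_K = ℤ[√262].
3 ∤ 1048, so 3 is unramified.
Compute (262/3) via Euler: 1^((3-1)/2) mod 3 = 1, so (262/3) = 1.
d is a quadratic residue mod p, hence 3 splits in O_K.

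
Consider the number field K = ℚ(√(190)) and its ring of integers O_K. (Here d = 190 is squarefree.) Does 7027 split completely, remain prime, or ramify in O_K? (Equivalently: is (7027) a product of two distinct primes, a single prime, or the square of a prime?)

inert

d = 190 ≡ 2 (mod 4), so O_K = ℤ[√190] and disc(K) = 4d = 760.
disc(K) = 760 is not divisible by 7027; 7027 is unramified.
Euler's criterion: 190^3513 mod 7027 = 7026. Thus (190|7027) = -1.
d is a non-residue mod p, hence 7027 remains inert in O_K.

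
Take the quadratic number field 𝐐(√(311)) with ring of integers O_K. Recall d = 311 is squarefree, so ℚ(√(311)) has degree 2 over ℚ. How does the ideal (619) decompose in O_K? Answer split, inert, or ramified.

Since 311 ≢ 1 mod 4, the ring of integers is ℤ[√311] with discriminant 4·311 = 1244.
619 ∤ 1244, so 619 is unramified.
Legendre symbol by Euler's criterion: (311/619) ≡ 311^309 ≡ 1 (mod 619), i.e. (311/619) = 1.
(311/619) = 1, so 619 splits.

split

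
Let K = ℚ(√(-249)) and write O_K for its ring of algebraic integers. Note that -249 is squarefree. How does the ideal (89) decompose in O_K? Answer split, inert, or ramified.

split

d = -249 ≡ 3 (mod 4), so O_K = ℤ[√-249] and disc(K) = 4d = -996.
Since gcd(89, -996) = 1 the prime 89 does not ramify.
Legendre symbol by Euler's criterion: (-249/89) ≡ (-249)^44 ≡ 1 (mod 89), i.e. (-249/89) = 1.
Legendre symbol 1 ⇒ 89 is split.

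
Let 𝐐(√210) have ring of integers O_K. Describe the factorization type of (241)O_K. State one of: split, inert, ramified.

d = 210 ≡ 2 (mod 4), so O_K = ℤ[√210] and disc(K) = 4d = 840.
disc(K) = 840 is not divisible by 241; 241 is unramified.
Euler's criterion: 210^120 mod 241 = 240. Thus (210|241) = -1.
d is a non-residue mod p, hence 241 remains inert in O_K.

241 remains inert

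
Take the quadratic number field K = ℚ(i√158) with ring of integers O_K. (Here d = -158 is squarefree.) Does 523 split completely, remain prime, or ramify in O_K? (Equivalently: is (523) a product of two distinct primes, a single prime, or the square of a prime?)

Since -158 ≢ 1 mod 4, the ring of integers is ℤ[√-158] with discriminant 4·(-158) = -632.
disc(K) = -632 is not divisible by 523; 523 is unramified.
Legendre symbol by Euler's criterion: (-158/523) ≡ (-158)^261 ≡ 522 (mod 523), i.e. (-158/523) = -1.
Legendre symbol -1 ⇒ 523 is inert.

remains prime (inert)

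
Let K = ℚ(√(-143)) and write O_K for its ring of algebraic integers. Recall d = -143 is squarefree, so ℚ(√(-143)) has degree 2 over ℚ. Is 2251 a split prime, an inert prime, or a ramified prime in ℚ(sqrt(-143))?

p splits

d = -143 ≡ 1 (mod 4), so O_K = ℤ[(1+√-143)/2] and disc(K) = d = -143.
disc(K) = -143 is not divisible by 2251; 2251 is unramified.
Compute (-143/2251) via Euler: 2108^((2251-1)/2) mod 2251 = 1, so (-143/2251) = 1.
d is a quadratic residue mod p, hence 2251 splits in O_K.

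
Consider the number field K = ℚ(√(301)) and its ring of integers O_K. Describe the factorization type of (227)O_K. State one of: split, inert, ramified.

split

d = 301 ≡ 1 (mod 4), so O_K = ℤ[(1+√301)/2] and disc(K) = d = 301.
Since gcd(227, 301) = 1 the prime 227 does not ramify.
(301/227) = 74^113 mod 227 = 1, giving Legendre symbol 1.
d is a quadratic residue mod p, hence 227 splits in O_K.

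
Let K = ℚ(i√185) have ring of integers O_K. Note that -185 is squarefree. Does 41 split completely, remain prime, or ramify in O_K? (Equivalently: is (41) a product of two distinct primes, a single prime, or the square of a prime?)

p splits

d = -185 ≡ 3 (mod 4), so O_K = ℤ[√-185] and disc(K) = 4d = -740.
Since gcd(41, -740) = 1 the prime 41 does not ramify.
Euler's criterion: (-185)^20 mod 41 = 1. Thus (-185|41) = 1.
d is a quadratic residue mod p, hence 41 splits in O_K.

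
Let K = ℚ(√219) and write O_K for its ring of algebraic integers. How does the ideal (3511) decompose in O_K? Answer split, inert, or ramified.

p splits

Since 219 ≢ 1 mod 4, the ring of integers is ℤ[√219] with discriminant 4·219 = 876.
Since gcd(3511, 876) = 1 the prime 3511 does not ramify.
Euler's criterion: 219^1755 mod 3511 = 1. Thus (219|3511) = 1.
Legendre symbol 1 ⇒ 3511 is split.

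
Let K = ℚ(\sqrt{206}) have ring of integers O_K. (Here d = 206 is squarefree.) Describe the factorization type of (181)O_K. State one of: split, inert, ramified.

p splits

206 mod 4 = 2, hence disc K = 4·206 = 824 and O_K = ℤ[√206].
disc(K) = 824 is not divisible by 181; 181 is unramified.
Legendre symbol by Euler's criterion: (206/181) ≡ 206^90 ≡ 1 (mod 181), i.e. (206/181) = 1.
d is a quadratic residue mod p, hence 181 splits in O_K.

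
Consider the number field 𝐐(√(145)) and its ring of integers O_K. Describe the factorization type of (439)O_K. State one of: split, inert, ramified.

splits completely

145 mod 4 = 1, hence disc K = 145 and O_K = ℤ[(1+√145)/2].
disc(K) = 145 is not divisible by 439; 439 is unramified.
Compute (145/439) via Euler: 145^((439-1)/2) mod 439 = 1, so (145/439) = 1.
(145/439) = 1, so 439 splits.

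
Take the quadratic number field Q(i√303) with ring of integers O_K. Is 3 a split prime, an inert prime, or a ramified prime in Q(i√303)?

Since -303 ≡ 1 mod 4, the ring of integers is ℤ[(1+√-303)/2] with discriminant -303.
Ramification test: 3 | -303. The prime 3 ramifies in K.

3 is ramified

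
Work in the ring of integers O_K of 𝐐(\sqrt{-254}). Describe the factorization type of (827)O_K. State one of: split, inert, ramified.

d = -254 ≡ 2 (mod 4), so O_K = ℤ[√-254] and disc(K) = 4d = -1016.
disc(K) = -1016 is not divisible by 827; 827 is unramified.
Euler's criterion: (-254)^413 mod 827 = 1. Thus (-254|827) = 1.
Legendre symbol 1 ⇒ 827 is split.

split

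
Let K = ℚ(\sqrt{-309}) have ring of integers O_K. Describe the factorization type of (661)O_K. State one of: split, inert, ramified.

661 remains inert

d = -309 ≡ 3 (mod 4), so O_K = ℤ[√-309] and disc(K) = 4d = -1236.
disc(K) = -1236 is not divisible by 661; 661 is unramified.
Euler's criterion: (-309)^330 mod 661 = 660. Thus (-309|661) = -1.
Legendre symbol -1 ⇒ 661 is inert.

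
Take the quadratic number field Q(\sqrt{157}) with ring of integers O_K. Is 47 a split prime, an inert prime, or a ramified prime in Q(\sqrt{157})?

157 mod 4 = 1, hence disc K = 157 and O_K = ℤ[(1+√157)/2].
Since gcd(47, 157) = 1 the prime 47 does not ramify.
(157/47) = 16^23 mod 47 = 1, giving Legendre symbol 1.
(157/47) = 1, so 47 splits.

split — (47) = 𝔭₁𝔭₂ with 𝔭₁ ≠ 𝔭₂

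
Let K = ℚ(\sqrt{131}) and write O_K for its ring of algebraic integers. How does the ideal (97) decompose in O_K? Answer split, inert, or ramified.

97 remains inert

Since 131 ≢ 1 mod 4, the ring of integers is ℤ[√131] with discriminant 4·131 = 524.
97 ∤ 524, so 97 is unramified.
Compute (131/97) via Euler: 34^((97-1)/2) mod 97 = 96, so (131/97) = -1.
d is a non-residue mod p, hence 97 remains inert in O_K.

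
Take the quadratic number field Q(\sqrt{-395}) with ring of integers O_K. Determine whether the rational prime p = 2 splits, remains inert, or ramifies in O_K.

inert

d = -395 ≡ 1 (mod 4), so O_K = ℤ[(1+√-395)/2] and disc(K) = d = -395.
2 ∤ -395, so 2 is unramified.
Checking d mod 8: -395 ≡ 5. Hence 2 is inert in O_K.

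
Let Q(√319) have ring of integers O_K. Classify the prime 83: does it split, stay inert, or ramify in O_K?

p splits

Since 319 ≢ 1 mod 4, the ring of integers is ℤ[√319] with discriminant 4·319 = 1276.
83 ∤ 1276, so 83 is unramified.
(319/83) = 70^41 mod 83 = 1, giving Legendre symbol 1.
d is a quadratic residue mod p, hence 83 splits in O_K.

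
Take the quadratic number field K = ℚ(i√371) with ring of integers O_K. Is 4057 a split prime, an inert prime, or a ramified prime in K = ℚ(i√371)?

split

d = -371 ≡ 1 (mod 4), so O_K = ℤ[(1+√-371)/2] and disc(K) = d = -371.
4057 ∤ -371, so 4057 is unramified.
Legendre symbol by Euler's criterion: (-371/4057) ≡ (-371)^2028 ≡ 1 (mod 4057), i.e. (-371/4057) = 1.
d is a quadratic residue mod p, hence 4057 splits in O_K.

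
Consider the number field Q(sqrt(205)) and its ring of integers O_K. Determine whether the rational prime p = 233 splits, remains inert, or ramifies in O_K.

splits completely

Since 205 ≡ 1 mod 4, the ring of integers is ℤ[(1+√205)/2] with discriminant 205.
233 ∤ 205, so 233 is unramified.
Compute (205/233) via Euler: 205^((233-1)/2) mod 233 = 1, so (205/233) = 1.
(205/233) = 1, so 233 splits.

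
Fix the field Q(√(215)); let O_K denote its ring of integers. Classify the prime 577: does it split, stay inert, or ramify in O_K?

Since 215 ≢ 1 mod 4, the ring of integers is ℤ[√215] with discriminant 4·215 = 860.
577 ∤ 860, so 577 is unramified.
Compute (215/577) via Euler: 215^((577-1)/2) mod 577 = 1, so (215/577) = 1.
d is a quadratic residue mod p, hence 577 splits in O_K.

p splits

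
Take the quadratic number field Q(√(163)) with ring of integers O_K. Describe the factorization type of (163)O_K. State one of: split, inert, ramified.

163 is ramified

d = 163 ≡ 3 (mod 4), so O_K = ℤ[√163] and disc(K) = 4d = 652.
163 divides disc(K) = 652, so 163 ramifies.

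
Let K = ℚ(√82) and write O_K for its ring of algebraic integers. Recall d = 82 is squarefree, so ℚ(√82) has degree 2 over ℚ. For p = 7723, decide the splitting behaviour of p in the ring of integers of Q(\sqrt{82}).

split

82 mod 4 = 2, hence disc K = 4·82 = 328 and O_K = ℤ[√82].
Since gcd(7723, 328) = 1 the prime 7723 does not ramify.
(82/7723) = 82^3861 mod 7723 = 1, giving Legendre symbol 1.
Legendre symbol 1 ⇒ 7723 is split.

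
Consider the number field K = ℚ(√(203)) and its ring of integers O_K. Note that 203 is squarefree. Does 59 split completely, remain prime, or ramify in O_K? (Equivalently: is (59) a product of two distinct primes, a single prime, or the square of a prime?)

p splits

Since 203 ≢ 1 mod 4, the ring of integers is ℤ[√203] with discriminant 4·203 = 812.
Since gcd(59, 812) = 1 the prime 59 does not ramify.
(203/59) = 26^29 mod 59 = 1, giving Legendre symbol 1.
Legendre symbol 1 ⇒ 59 is split.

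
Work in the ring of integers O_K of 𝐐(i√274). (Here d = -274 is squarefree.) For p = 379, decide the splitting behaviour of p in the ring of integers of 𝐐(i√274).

split

Since -274 ≢ 1 mod 4, the ring of integers is ℤ[√-274] with discriminant 4·(-274) = -1096.
379 ∤ -1096, so 379 is unramified.
Legendre symbol by Euler's criterion: (-274/379) ≡ (-274)^189 ≡ 1 (mod 379), i.e. (-274/379) = 1.
Legendre symbol 1 ⇒ 379 is split.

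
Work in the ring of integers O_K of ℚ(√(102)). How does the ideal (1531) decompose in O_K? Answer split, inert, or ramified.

splits completely

d = 102 ≡ 2 (mod 4), so O_K = ℤ[√102] and disc(K) = 4d = 408.
Since gcd(1531, 408) = 1 the prime 1531 does not ramify.
(102/1531) = 102^765 mod 1531 = 1, giving Legendre symbol 1.
d is a quadratic residue mod p, hence 1531 splits in O_K.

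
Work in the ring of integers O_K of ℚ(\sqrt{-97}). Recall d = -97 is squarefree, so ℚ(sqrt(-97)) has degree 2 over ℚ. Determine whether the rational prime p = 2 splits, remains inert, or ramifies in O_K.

2 is ramified

-97 mod 4 = 3, hence disc K = 4·(-97) = -388 and O_K = ℤ[√-97].
Ramification test: 2 | -388. The prime 2 ramifies in K.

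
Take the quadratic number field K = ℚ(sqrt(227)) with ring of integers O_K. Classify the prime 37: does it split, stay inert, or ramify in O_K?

inert — (37) stays prime in O_K

Since 227 ≢ 1 mod 4, the ring of integers is ℤ[√227] with discriminant 4·227 = 908.
Since gcd(37, 908) = 1 the prime 37 does not ramify.
(227/37) = 5^18 mod 37 = 36, giving Legendre symbol -1.
(227/37) = -1, so 37 is inert.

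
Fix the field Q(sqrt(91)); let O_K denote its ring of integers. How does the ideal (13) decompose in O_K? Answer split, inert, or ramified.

Since 91 ≢ 1 mod 4, the ring of integers is ℤ[√91] with discriminant 4·91 = 364.
13 divides disc(K) = 364, so 13 ramifies.

13 is ramified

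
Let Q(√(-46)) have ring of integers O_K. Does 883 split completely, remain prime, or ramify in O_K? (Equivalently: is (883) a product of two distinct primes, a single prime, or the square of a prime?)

d = -46 ≡ 2 (mod 4), so O_K = ℤ[√-46] and disc(K) = 4d = -184.
disc(K) = -184 is not divisible by 883; 883 is unramified.
Euler's criterion: (-46)^441 mod 883 = 882. Thus (-46|883) = -1.
(-46/883) = -1, so 883 is inert.

883 remains inert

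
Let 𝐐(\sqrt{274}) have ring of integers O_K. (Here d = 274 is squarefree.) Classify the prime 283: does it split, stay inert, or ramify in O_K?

274 mod 4 = 2, hence disc K = 4·274 = 1096 and O_K = ℤ[√274].
283 ∤ 1096, so 283 is unramified.
Legendre symbol by Euler's criterion: (274/283) ≡ 274^141 ≡ 282 (mod 283), i.e. (274/283) = -1.
(274/283) = -1, so 283 is inert.

p is inert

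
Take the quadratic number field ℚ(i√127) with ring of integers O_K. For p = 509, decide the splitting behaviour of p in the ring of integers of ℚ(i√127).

p splits

-127 mod 4 = 1, hence disc K = -127 and O_K = ℤ[(1+√-127)/2].
disc(K) = -127 is not divisible by 509; 509 is unramified.
Legendre symbol by Euler's criterion: (-127/509) ≡ (-127)^254 ≡ 1 (mod 509), i.e. (-127/509) = 1.
Legendre symbol 1 ⇒ 509 is split.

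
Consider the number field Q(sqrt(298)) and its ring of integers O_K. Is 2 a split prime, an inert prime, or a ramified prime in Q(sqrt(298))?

d = 298 ≡ 2 (mod 4), so O_K = ℤ[√298] and disc(K) = 4d = 1192.
Ramification test: 2 | 1192. The prime 2 ramifies in K.

p ramifies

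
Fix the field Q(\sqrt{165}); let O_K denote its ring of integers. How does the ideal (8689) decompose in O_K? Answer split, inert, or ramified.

inert

Since 165 ≡ 1 mod 4, the ring of integers is ℤ[(1+√165)/2] with discriminant 165.
Since gcd(8689, 165) = 1 the prime 8689 does not ramify.
Euler's criterion: 165^4344 mod 8689 = 8688. Thus (165|8689) = -1.
Legendre symbol -1 ⇒ 8689 is inert.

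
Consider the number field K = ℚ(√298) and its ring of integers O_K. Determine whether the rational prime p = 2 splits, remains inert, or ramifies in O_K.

Since 298 ≢ 1 mod 4, the ring of integers is ℤ[√298] with discriminant 4·298 = 1192.
2 divides disc(K) = 1192, so 2 ramifies.

ramified — (2) = 𝔭²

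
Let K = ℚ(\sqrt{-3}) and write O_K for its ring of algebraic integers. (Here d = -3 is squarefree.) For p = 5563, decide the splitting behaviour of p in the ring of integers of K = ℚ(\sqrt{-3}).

5563 splits in O_K

Since -3 ≡ 1 mod 4, the ring of integers is ℤ[(1+√-3)/2] with discriminant -3.
disc(K) = -3 is not divisible by 5563; 5563 is unramified.
(-3/5563) = 5560^2781 mod 5563 = 1, giving Legendre symbol 1.
Legendre symbol 1 ⇒ 5563 is split.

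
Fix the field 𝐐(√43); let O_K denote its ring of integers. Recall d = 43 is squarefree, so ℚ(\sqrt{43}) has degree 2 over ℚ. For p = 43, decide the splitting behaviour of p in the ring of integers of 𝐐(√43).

Since 43 ≢ 1 mod 4, the ring of integers is ℤ[√43] with discriminant 4·43 = 172.
43 divides disc(K) = 172, so 43 ramifies.

ramified — (43) = 𝔭²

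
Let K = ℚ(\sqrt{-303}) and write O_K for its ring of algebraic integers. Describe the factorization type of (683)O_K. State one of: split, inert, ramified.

-303 mod 4 = 1, hence disc K = -303 and O_K = ℤ[(1+√-303)/2].
683 ∤ -303, so 683 is unramified.
Legendre symbol by Euler's criterion: (-303/683) ≡ (-303)^341 ≡ 682 (mod 683), i.e. (-303/683) = -1.
d is a non-residue mod p, hence 683 remains inert in O_K.

683 remains inert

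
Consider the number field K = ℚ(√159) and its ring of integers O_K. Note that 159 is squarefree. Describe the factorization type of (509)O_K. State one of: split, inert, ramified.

159 mod 4 = 3, hence disc K = 4·159 = 636 and O_K = ℤ[√159].
disc(K) = 636 is not divisible by 509; 509 is unramified.
(159/509) = 159^254 mod 509 = 1, giving Legendre symbol 1.
(159/509) = 1, so 509 splits.

509 splits in O_K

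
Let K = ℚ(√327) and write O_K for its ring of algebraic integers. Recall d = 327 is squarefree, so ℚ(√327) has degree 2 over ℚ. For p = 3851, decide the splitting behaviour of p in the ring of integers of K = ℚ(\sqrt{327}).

split — (3851) = 𝔭₁𝔭₂ with 𝔭₁ ≠ 𝔭₂

327 mod 4 = 3, hence disc K = 4·327 = 1308 and O_K = ℤ[√327].
Since gcd(3851, 1308) = 1 the prime 3851 does not ramify.
Euler's criterion: 327^1925 mod 3851 = 1. Thus (327|3851) = 1.
d is a quadratic residue mod p, hence 3851 splits in O_K.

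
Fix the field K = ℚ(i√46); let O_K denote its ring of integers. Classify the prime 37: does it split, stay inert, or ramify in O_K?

-46 mod 4 = 2, hence disc K = 4·(-46) = -184 and O_K = ℤ[√-46].
37 ∤ -184, so 37 is unramified.
Compute (-46/37) via Euler: 28^((37-1)/2) mod 37 = 1, so (-46/37) = 1.
(-46/37) = 1, so 37 splits.

split — (37) = 𝔭₁𝔭₂ with 𝔭₁ ≠ 𝔭₂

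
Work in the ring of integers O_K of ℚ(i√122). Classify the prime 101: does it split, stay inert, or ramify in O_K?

d = -122 ≡ 2 (mod 4), so O_K = ℤ[√-122] and disc(K) = 4d = -488.
Since gcd(101, -488) = 1 the prime 101 does not ramify.
Legendre symbol by Euler's criterion: (-122/101) ≡ (-122)^50 ≡ 1 (mod 101), i.e. (-122/101) = 1.
(-122/101) = 1, so 101 splits.

101 splits in O_K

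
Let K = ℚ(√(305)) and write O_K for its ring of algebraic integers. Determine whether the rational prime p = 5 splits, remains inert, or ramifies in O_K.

Since 305 ≡ 1 mod 4, the ring of integers is ℤ[(1+√305)/2] with discriminant 305.
5 divides disc(K) = 305, so 5 ramifies.

5 is ramified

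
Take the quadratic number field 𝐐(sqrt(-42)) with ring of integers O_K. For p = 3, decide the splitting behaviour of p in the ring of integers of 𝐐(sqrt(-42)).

-42 mod 4 = 2, hence disc K = 4·(-42) = -168 and O_K = ℤ[√-42].
disc(K) = -168 = 3·(-56), so p = 3 is ramified.

ramified — (3) = 𝔭²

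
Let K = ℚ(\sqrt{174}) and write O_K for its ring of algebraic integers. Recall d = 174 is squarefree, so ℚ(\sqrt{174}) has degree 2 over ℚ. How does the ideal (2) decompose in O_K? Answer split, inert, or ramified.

174 mod 4 = 2, hence disc K = 4·174 = 696 and O_K = ℤ[√174].
disc(K) = 696 = 2·348, so p = 2 is ramified.

ramified — (2) = 𝔭²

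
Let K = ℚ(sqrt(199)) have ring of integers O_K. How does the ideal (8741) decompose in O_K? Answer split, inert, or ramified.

199 mod 4 = 3, hence disc K = 4·199 = 796 and O_K = ℤ[√199].
8741 ∤ 796, so 8741 is unramified.
Legendre symbol by Euler's criterion: (199/8741) ≡ 199^4370 ≡ 1 (mod 8741), i.e. (199/8741) = 1.
Legendre symbol 1 ⇒ 8741 is split.

split — (8741) = 𝔭₁𝔭₂ with 𝔭₁ ≠ 𝔭₂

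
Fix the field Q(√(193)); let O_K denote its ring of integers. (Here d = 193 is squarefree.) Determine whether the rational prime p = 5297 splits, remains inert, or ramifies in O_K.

p splits

d = 193 ≡ 1 (mod 4), so O_K = ℤ[(1+√193)/2] and disc(K) = d = 193.
5297 ∤ 193, so 5297 is unramified.
(193/5297) = 193^2648 mod 5297 = 1, giving Legendre symbol 1.
Legendre symbol 1 ⇒ 5297 is split.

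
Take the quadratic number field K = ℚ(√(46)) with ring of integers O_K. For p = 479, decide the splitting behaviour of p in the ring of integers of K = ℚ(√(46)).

p splits

46 mod 4 = 2, hence disc K = 4·46 = 184 and O_K = ℤ[√46].
Since gcd(479, 184) = 1 the prime 479 does not ramify.
Legendre symbol by Euler's criterion: (46/479) ≡ 46^239 ≡ 1 (mod 479), i.e. (46/479) = 1.
Legendre symbol 1 ⇒ 479 is split.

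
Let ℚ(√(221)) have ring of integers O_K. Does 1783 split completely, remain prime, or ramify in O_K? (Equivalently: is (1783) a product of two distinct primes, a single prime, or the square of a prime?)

d = 221 ≡ 1 (mod 4), so O_K = ℤ[(1+√221)/2] and disc(K) = d = 221.
disc(K) = 221 is not divisible by 1783; 1783 is unramified.
Euler's criterion: 221^891 mod 1783 = 1782. Thus (221|1783) = -1.
Legendre symbol -1 ⇒ 1783 is inert.

inert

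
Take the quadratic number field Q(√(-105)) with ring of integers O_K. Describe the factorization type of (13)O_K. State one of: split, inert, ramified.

p splits

Since -105 ≢ 1 mod 4, the ring of integers is ℤ[√-105] with discriminant 4·(-105) = -420.
13 ∤ -420, so 13 is unramified.
Legendre symbol by Euler's criterion: (-105/13) ≡ (-105)^6 ≡ 1 (mod 13), i.e. (-105/13) = 1.
d is a quadratic residue mod p, hence 13 splits in O_K.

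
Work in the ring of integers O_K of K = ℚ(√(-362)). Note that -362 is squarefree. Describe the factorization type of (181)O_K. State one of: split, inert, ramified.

ramifies in O_K

-362 mod 4 = 2, hence disc K = 4·(-362) = -1448 and O_K = ℤ[√-362].
Ramification test: 181 | -1448. The prime 181 ramifies in K.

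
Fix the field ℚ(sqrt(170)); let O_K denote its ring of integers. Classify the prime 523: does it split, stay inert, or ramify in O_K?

split — (523) = 𝔭₁𝔭₂ with 𝔭₁ ≠ 𝔭₂

170 mod 4 = 2, hence disc K = 4·170 = 680 and O_K = ℤ[√170].
523 ∤ 680, so 523 is unramified.
(170/523) = 170^261 mod 523 = 1, giving Legendre symbol 1.
d is a quadratic residue mod p, hence 523 splits in O_K.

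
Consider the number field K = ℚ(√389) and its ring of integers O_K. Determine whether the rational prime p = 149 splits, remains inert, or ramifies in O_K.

Since 389 ≡ 1 mod 4, the ring of integers is ℤ[(1+√389)/2] with discriminant 389.
Since gcd(149, 389) = 1 the prime 149 does not ramify.
Legendre symbol by Euler's criterion: (389/149) ≡ 389^74 ≡ 148 (mod 149), i.e. (389/149) = -1.
d is a non-residue mod p, hence 149 remains inert in O_K.

p is inert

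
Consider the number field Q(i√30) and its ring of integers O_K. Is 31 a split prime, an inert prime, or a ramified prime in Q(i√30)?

-30 mod 4 = 2, hence disc K = 4·(-30) = -120 and O_K = ℤ[√-30].
31 ∤ -120, so 31 is unramified.
Euler's criterion: (-30)^15 mod 31 = 1. Thus (-30|31) = 1.
d is a quadratic residue mod p, hence 31 splits in O_K.

split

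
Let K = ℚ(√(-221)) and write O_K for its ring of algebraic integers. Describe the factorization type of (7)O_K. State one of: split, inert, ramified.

p is inert

-221 mod 4 = 3, hence disc K = 4·(-221) = -884 and O_K = ℤ[√-221].
Since gcd(7, -884) = 1 the prime 7 does not ramify.
Compute (-221/7) via Euler: 3^((7-1)/2) mod 7 = 6, so (-221/7) = -1.
d is a non-residue mod p, hence 7 remains inert in O_K.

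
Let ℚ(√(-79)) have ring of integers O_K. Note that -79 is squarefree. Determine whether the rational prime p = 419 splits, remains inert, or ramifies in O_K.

-79 mod 4 = 1, hence disc K = -79 and O_K = ℤ[(1+√-79)/2].
disc(K) = -79 is not divisible by 419; 419 is unramified.
(-79/419) = 340^209 mod 419 = 418, giving Legendre symbol -1.
d is a non-residue mod p, hence 419 remains inert in O_K.

remains prime (inert)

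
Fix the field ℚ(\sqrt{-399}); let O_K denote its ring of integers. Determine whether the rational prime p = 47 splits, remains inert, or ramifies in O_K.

Since -399 ≡ 1 mod 4, the ring of integers is ℤ[(1+√-399)/2] with discriminant -399.
47 ∤ -399, so 47 is unramified.
Compute (-399/47) via Euler: 24^((47-1)/2) mod 47 = 1, so (-399/47) = 1.
Legendre symbol 1 ⇒ 47 is split.

47 splits in O_K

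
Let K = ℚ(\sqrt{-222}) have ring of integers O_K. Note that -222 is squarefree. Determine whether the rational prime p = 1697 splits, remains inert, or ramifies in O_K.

p splits

-222 mod 4 = 2, hence disc K = 4·(-222) = -888 and O_K = ℤ[√-222].
1697 ∤ -888, so 1697 is unramified.
Euler's criterion: (-222)^848 mod 1697 = 1. Thus (-222|1697) = 1.
(-222/1697) = 1, so 1697 splits.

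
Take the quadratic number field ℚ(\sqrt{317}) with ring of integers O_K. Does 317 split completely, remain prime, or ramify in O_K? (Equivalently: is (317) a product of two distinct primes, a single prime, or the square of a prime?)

ramified

Since 317 ≡ 1 mod 4, the ring of integers is ℤ[(1+√317)/2] with discriminant 317.
disc(K) = 317 = 317·1, so p = 317 is ramified.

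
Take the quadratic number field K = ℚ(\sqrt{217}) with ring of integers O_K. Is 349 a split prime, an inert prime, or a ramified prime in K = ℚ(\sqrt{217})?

remains prime (inert)

217 mod 4 = 1, hence disc K = 217 and O_K = ℤ[(1+√217)/2].
349 ∤ 217, so 349 is unramified.
(217/349) = 217^174 mod 349 = 348, giving Legendre symbol -1.
Legendre symbol -1 ⇒ 349 is inert.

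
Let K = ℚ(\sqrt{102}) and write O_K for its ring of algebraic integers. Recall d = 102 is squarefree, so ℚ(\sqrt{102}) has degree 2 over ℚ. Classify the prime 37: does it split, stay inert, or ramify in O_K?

37 splits in O_K

d = 102 ≡ 2 (mod 4), so O_K = ℤ[√102] and disc(K) = 4d = 408.
37 ∤ 408, so 37 is unramified.
Legendre symbol by Euler's criterion: (102/37) ≡ 102^18 ≡ 1 (mod 37), i.e. (102/37) = 1.
(102/37) = 1, so 37 splits.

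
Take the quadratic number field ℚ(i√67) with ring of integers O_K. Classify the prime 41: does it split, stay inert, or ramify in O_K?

41 remains inert

-67 mod 4 = 1, hence disc K = -67 and O_K = ℤ[(1+√-67)/2].
disc(K) = -67 is not divisible by 41; 41 is unramified.
(-67/41) = 15^20 mod 41 = 40, giving Legendre symbol -1.
(-67/41) = -1, so 41 is inert.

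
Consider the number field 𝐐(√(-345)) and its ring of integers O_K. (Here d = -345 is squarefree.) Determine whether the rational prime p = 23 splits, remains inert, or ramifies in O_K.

d = -345 ≡ 3 (mod 4), so O_K = ℤ[√-345] and disc(K) = 4d = -1380.
disc(K) = -1380 = 23·(-60), so p = 23 is ramified.

ramifies in O_K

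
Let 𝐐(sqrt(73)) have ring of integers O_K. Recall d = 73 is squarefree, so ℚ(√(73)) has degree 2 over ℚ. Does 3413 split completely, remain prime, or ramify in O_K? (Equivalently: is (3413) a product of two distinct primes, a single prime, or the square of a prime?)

split — (3413) = 𝔭₁𝔭₂ with 𝔭₁ ≠ 𝔭₂

Since 73 ≡ 1 mod 4, the ring of integers is ℤ[(1+√73)/2] with discriminant 73.
3413 ∤ 73, so 3413 is unramified.
(73/3413) = 73^1706 mod 3413 = 1, giving Legendre symbol 1.
Legendre symbol 1 ⇒ 3413 is split.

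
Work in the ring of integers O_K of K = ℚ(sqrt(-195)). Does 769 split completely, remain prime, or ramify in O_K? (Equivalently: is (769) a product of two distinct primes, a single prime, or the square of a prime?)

remains prime (inert)

Since -195 ≡ 1 mod 4, the ring of integers is ℤ[(1+√-195)/2] with discriminant -195.
Since gcd(769, -195) = 1 the prime 769 does not ramify.
(-195/769) = 574^384 mod 769 = 768, giving Legendre symbol -1.
d is a non-residue mod p, hence 769 remains inert in O_K.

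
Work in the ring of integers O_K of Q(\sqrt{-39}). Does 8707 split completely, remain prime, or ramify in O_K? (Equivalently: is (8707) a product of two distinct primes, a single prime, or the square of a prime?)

split — (8707) = 𝔭₁𝔭₂ with 𝔭₁ ≠ 𝔭₂

Since -39 ≡ 1 mod 4, the ring of integers is ℤ[(1+√-39)/2] with discriminant -39.
8707 ∤ -39, so 8707 is unramified.
(-39/8707) = 8668^4353 mod 8707 = 1, giving Legendre symbol 1.
(-39/8707) = 1, so 8707 splits.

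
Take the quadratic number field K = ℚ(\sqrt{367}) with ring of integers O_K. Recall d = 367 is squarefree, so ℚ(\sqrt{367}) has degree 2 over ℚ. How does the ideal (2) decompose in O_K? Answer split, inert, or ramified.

p ramifies

Since 367 ≢ 1 mod 4, the ring of integers is ℤ[√367] with discriminant 4·367 = 1468.
2 divides disc(K) = 1468, so 2 ramifies.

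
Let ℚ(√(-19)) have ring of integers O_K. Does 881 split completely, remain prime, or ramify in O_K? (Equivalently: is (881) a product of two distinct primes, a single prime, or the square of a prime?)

p splits

-19 mod 4 = 1, hence disc K = -19 and O_K = ℤ[(1+√-19)/2].
Since gcd(881, -19) = 1 the prime 881 does not ramify.
Compute (-19/881) via Euler: 862^((881-1)/2) mod 881 = 1, so (-19/881) = 1.
Legendre symbol 1 ⇒ 881 is split.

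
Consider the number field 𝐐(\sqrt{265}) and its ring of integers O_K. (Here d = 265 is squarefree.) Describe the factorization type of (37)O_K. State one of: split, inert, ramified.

inert — (37) stays prime in O_K

d = 265 ≡ 1 (mod 4), so O_K = ℤ[(1+√265)/2] and disc(K) = d = 265.
Since gcd(37, 265) = 1 the prime 37 does not ramify.
Legendre symbol by Euler's criterion: (265/37) ≡ 265^18 ≡ 36 (mod 37), i.e. (265/37) = -1.
Legendre symbol -1 ⇒ 37 is inert.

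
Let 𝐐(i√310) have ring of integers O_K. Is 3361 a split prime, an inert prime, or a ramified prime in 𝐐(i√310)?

-310 mod 4 = 2, hence disc K = 4·(-310) = -1240 and O_K = ℤ[√-310].
3361 ∤ -1240, so 3361 is unramified.
(-310/3361) = 3051^1680 mod 3361 = 3360, giving Legendre symbol -1.
d is a non-residue mod p, hence 3361 remains inert in O_K.

remains prime (inert)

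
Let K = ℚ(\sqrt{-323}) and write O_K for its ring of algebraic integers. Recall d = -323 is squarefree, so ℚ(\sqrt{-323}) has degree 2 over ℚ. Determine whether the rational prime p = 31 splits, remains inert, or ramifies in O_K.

p splits

Since -323 ≡ 1 mod 4, the ring of integers is ℤ[(1+√-323)/2] with discriminant -323.
Since gcd(31, -323) = 1 the prime 31 does not ramify.
Euler's criterion: (-323)^15 mod 31 = 1. Thus (-323|31) = 1.
Legendre symbol 1 ⇒ 31 is split.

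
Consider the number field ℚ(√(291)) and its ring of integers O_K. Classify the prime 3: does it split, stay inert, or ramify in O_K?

Since 291 ≢ 1 mod 4, the ring of integers is ℤ[√291] with discriminant 4·291 = 1164.
disc(K) = 1164 = 3·388, so p = 3 is ramified.

ramified — (3) = 𝔭²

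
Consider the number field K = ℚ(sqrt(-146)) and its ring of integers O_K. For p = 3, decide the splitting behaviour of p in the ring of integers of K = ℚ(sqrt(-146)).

split

-146 mod 4 = 2, hence disc K = 4·(-146) = -584 and O_K = ℤ[√-146].
Since gcd(3, -584) = 1 the prime 3 does not ramify.
(-146/3) = 1^1 mod 3 = 1, giving Legendre symbol 1.
(-146/3) = 1, so 3 splits.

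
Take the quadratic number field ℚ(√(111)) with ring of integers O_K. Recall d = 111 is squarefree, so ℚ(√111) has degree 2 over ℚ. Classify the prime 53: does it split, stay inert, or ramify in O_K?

remains prime (inert)

d = 111 ≡ 3 (mod 4), so O_K = ℤ[√111] and disc(K) = 4d = 444.
53 ∤ 444, so 53 is unramified.
Legendre symbol by Euler's criterion: (111/53) ≡ 111^26 ≡ 52 (mod 53), i.e. (111/53) = -1.
(111/53) = -1, so 53 is inert.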